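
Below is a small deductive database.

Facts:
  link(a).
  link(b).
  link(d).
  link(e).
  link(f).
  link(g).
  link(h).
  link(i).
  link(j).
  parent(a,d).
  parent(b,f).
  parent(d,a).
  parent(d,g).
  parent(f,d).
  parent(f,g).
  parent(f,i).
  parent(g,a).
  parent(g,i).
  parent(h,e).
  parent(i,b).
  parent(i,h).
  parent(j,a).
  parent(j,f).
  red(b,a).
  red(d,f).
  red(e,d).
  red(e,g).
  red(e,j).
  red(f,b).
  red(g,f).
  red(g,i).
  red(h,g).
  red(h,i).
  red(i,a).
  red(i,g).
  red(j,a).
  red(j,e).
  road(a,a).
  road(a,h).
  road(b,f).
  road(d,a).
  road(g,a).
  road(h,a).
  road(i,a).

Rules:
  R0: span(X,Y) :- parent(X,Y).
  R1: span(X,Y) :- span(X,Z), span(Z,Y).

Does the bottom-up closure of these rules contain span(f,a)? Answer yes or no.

round 1: derive span(a,d) via R0 from parent(a,d)
round 1: derive span(b,f) via R0 from parent(b,f)
round 1: derive span(d,a) via R0 from parent(d,a)
round 1: derive span(d,g) via R0 from parent(d,g)
round 1: derive span(f,d) via R0 from parent(f,d)
round 1: derive span(f,g) via R0 from parent(f,g)
round 1: derive span(f,i) via R0 from parent(f,i)
round 1: derive span(g,a) via R0 from parent(g,a)
round 1: derive span(g,i) via R0 from parent(g,i)
round 1: derive span(h,e) via R0 from parent(h,e)
round 1: derive span(i,b) via R0 from parent(i,b)
round 1: derive span(i,h) via R0 from parent(i,h)
round 1: derive span(j,a) via R0 from parent(j,a)
round 1: derive span(j,f) via R0 from parent(j,f)
round 2: derive span(a,a) via R1 from span(a,d), span(d,a)
round 2: derive span(a,g) via R1 from span(a,d), span(d,g)
round 2: derive span(b,d) via R1 from span(b,f), span(f,d)
round 2: derive span(b,g) via R1 from span(b,f), span(f,g)
round 2: derive span(b,i) via R1 from span(b,f), span(f,i)
round 2: derive span(d,d) via R1 from span(d,a), span(a,d)
round 2: derive span(d,i) via R1 from span(d,g), span(g,i)
round 2: derive span(f,a) via R1 from span(f,d), span(d,a)
round 2: derive span(f,b) via R1 from span(f,i), span(i,b)
round 2: derive span(f,h) via R1 from span(f,i), span(i,h)
round 2: derive span(g,b) via R1 from span(g,i), span(i,b)
round 2: derive span(g,d) via R1 from span(g,a), span(a,d)
round 2: derive span(g,h) via R1 from span(g,i), span(i,h)
round 2: derive span(i,e) via R1 from span(i,h), span(h,e)
round 2: derive span(i,f) via R1 from span(i,b), span(b,f)
round 2: derive span(j,d) via R1 from span(j,a), span(a,d)
round 2: derive span(j,g) via R1 from span(j,f), span(f,g)
round 2: derive span(j,i) via R1 from span(j,f), span(f,i)
round 3: derive span(a,b) via R1 from span(a,g), span(g,b)
round 3: derive span(a,h) via R1 from span(a,g), span(g,h)
round 3: derive span(a,i) via R1 from span(a,d), span(d,i)
round 3: derive span(b,a) via R1 from span(b,d), span(d,a)
round 3: derive span(b,b) via R1 from span(b,f), span(f,b)
round 3: derive span(b,e) via R1 from span(b,i), span(i,e)
round 3: derive span(b,h) via R1 from span(b,f), span(f,h)
round 3: derive span(d,b) via R1 from span(d,g), span(g,b)
round 3: derive span(d,e) via R1 from span(d,i), span(i,e)
round 3: derive span(d,f) via R1 from span(d,i), span(i,f)
round 3: derive span(d,h) via R1 from span(d,g), span(g,h)
round 3: derive span(f,e) via R1 from span(f,h), span(h,e)
round 3: derive span(f,f) via R1 from span(f,b), span(b,f)
round 3: derive span(g,e) via R1 from span(g,h), span(h,e)
round 3: derive span(g,f) via R1 from span(g,b), span(b,f)
round 3: derive span(g,g) via R1 from span(g,a), span(a,g)
round 3: derive span(i,a) via R1 from span(i,f), span(f,a)
round 3: derive span(i,d) via R1 from span(i,b), span(b,d)
round 3: derive span(i,g) via R1 from span(i,b), span(b,g)
round 3: derive span(i,i) via R1 from span(i,b), span(b,i)
round 3: derive span(j,b) via R1 from span(j,f), span(f,b)
round 3: derive span(j,e) via R1 from span(j,i), span(i,e)
round 3: derive span(j,h) via R1 from span(j,f), span(f,h)
round 4: derive span(a,e) via R1 from span(a,b), span(b,e)
round 4: derive span(a,f) via R1 from span(a,b), span(b,f)

yes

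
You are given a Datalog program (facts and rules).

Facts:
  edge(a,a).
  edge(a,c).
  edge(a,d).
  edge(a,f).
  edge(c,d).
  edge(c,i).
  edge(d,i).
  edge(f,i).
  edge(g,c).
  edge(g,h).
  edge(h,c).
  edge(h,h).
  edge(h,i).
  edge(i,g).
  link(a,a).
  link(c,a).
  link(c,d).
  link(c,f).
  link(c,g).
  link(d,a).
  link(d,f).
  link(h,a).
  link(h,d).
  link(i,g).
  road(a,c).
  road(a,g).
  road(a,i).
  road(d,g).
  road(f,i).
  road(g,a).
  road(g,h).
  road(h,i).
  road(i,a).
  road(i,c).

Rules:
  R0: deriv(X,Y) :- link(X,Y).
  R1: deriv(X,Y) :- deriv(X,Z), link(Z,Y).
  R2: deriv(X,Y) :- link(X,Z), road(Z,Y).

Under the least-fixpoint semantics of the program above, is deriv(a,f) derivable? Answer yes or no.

round 1: derive deriv(a,a) via R0 from link(a,a)
round 1: derive deriv(c,a) via R0 from link(c,a)
round 1: derive deriv(c,d) via R0 from link(c,d)
round 1: derive deriv(c,f) via R0 from link(c,f)
round 1: derive deriv(c,g) via R0 from link(c,g)
round 1: derive deriv(d,a) via R0 from link(d,a)
round 1: derive deriv(d,f) via R0 from link(d,f)
round 1: derive deriv(h,a) via R0 from link(h,a)
round 1: derive deriv(h,d) via R0 from link(h,d)
round 1: derive deriv(i,g) via R0 from link(i,g)
round 1: derive deriv(a,c) via R2 from link(a,a), road(a,c)
round 1: derive deriv(a,g) via R2 from link(a,a), road(a,g)
round 1: derive deriv(a,i) via R2 from link(a,a), road(a,i)
round 1: derive deriv(c,c) via R2 from link(c,a), road(a,c)
round 1: derive deriv(c,h) via R2 from link(c,g), road(g,h)
round 1: derive deriv(c,i) via R2 from link(c,a), road(a,i)
round 1: derive deriv(d,c) via R2 from link(d,a), road(a,c)
round 1: derive deriv(d,g) via R2 from link(d,a), road(a,g)
round 1: derive deriv(d,i) via R2 from link(d,a), road(a,i)
round 1: derive deriv(h,c) via R2 from link(h,a), road(a,c)
round 1: derive deriv(h,g) via R2 from link(h,a), road(a,g)
round 1: derive deriv(h,i) via R2 from link(h,a), road(a,i)
round 1: derive deriv(i,a) via R2 from link(i,g), road(g,a)
round 1: derive deriv(i,h) via R2 from link(i,g), road(g,h)
round 2: derive deriv(a,d) via R1 from deriv(a,c), link(c,d)
round 2: derive deriv(a,f) via R1 from deriv(a,c), link(c,f)
round 2: derive deriv(d,d) via R1 from deriv(d,c), link(c,d)
round 2: derive deriv(h,f) via R1 from deriv(h,c), link(c,f)
round 2: derive deriv(i,d) via R1 from deriv(i,h), link(h,d)
round 3: derive deriv(i,f) via R1 from deriv(i,d), link(d,f)

yes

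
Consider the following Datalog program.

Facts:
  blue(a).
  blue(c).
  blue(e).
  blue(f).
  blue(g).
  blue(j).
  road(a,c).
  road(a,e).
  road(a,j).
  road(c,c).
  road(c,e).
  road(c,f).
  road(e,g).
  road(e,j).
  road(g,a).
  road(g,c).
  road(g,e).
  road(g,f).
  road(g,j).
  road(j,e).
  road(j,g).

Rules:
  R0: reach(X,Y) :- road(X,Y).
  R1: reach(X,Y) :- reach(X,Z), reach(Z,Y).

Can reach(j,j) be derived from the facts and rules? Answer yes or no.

round 1: derive reach(a,c) via R0 from road(a,c)
round 1: derive reach(a,e) via R0 from road(a,e)
round 1: derive reach(a,j) via R0 from road(a,j)
round 1: derive reach(c,c) via R0 from road(c,c)
round 1: derive reach(c,e) via R0 from road(c,e)
round 1: derive reach(c,f) via R0 from road(c,f)
round 1: derive reach(e,g) via R0 from road(e,g)
round 1: derive reach(e,j) via R0 from road(e,j)
round 1: derive reach(g,a) via R0 from road(g,a)
round 1: derive reach(g,c) via R0 from road(g,c)
round 1: derive reach(g,e) via R0 from road(g,e)
round 1: derive reach(g,f) via R0 from road(g,f)
round 1: derive reach(g,j) via R0 from road(g,j)
round 1: derive reach(j,e) via R0 from road(j,e)
round 1: derive reach(j,g) via R0 from road(j,g)
round 2: derive reach(a,f) via R1 from reach(a,c), reach(c,f)
round 2: derive reach(a,g) via R1 from reach(a,e), reach(e,g)
round 2: derive reach(c,g) via R1 from reach(c,e), reach(e,g)
round 2: derive reach(c,j) via R1 from reach(c,e), reach(e,j)
round 2: derive reach(e,a) via R1 from reach(e,g), reach(g,a)
round 2: derive reach(e,c) via R1 from reach(e,g), reach(g,c)
round 2: derive reach(e,e) via R1 from reach(e,g), reach(g,e)
round 2: derive reach(e,f) via R1 from reach(e,g), reach(g,f)
round 2: derive reach(g,g) via R1 from reach(g,e), reach(e,g)
round 2: derive reach(j,a) via R1 from reach(j,g), reach(g,a)
round 2: derive reach(j,c) via R1 from reach(j,g), reach(g,c)
round 2: derive reach(j,f) via R1 from reach(j,g), reach(g,f)
round 2: derive reach(j,j) via R1 from reach(j,e), reach(e,j)
round 3: derive reach(a,a) via R1 from reach(a,e), reach(e,a)
round 3: derive reach(c,a) via R1 from reach(c,e), reach(e,a)

yes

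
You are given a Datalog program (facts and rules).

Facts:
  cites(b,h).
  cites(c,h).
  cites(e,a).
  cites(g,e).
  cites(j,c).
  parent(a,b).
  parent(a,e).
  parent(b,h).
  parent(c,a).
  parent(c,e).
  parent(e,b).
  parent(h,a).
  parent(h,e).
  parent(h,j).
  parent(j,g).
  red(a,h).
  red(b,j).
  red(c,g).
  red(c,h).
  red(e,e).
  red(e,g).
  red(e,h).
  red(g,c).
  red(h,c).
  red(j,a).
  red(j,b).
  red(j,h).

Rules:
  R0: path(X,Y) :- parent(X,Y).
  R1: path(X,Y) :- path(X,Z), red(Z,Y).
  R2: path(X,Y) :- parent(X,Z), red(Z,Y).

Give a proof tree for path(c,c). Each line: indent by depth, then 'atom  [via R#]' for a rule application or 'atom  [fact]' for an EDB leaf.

path(c,c)  [via R1]
  path(c,g)  [via R2]
    parent(c,e)  [fact]
    red(e,g)  [fact]
  red(g,c)  [fact]

round 1: derive path(a,b) via R0 from parent(a,b)
round 1: derive path(a,e) via R0 from parent(a,e)
round 1: derive path(b,h) via R0 from parent(b,h)
round 1: derive path(c,a) via R0 from parent(c,a)
round 1: derive path(c,e) via R0 from parent(c,e)
round 1: derive path(e,b) via R0 from parent(e,b)
round 1: derive path(h,a) via R0 from parent(h,a)
round 1: derive path(h,e) via R0 from parent(h,e)
round 1: derive path(h,j) via R0 from parent(h,j)
round 1: derive path(j,g) via R0 from parent(j,g)
round 1: derive path(a,g) via R2 from parent(a,e), red(e,g)
round 1: derive path(a,h) via R2 from parent(a,e), red(e,h)
round 1: derive path(a,j) via R2 from parent(a,b), red(b,j)
round 1: derive path(b,c) via R2 from parent(b,h), red(h,c)
round 1: derive path(c,g) via R2 from parent(c,e), red(e,g)
round 1: derive path(c,h) via R2 from parent(c,a), red(a,h)
round 1: derive path(e,j) via R2 from parent(e,b), red(b,j)
round 1: derive path(h,b) via R2 from parent(h,j), red(j,b)
round 1: derive path(h,g) via R2 from parent(h,e), red(e,g)
round 1: derive path(h,h) via R2 from parent(h,a), red(a,h)
round 1: derive path(j,c) via R2 from parent(j,g), red(g,c)
round 2: derive path(a,a) via R1 from path(a,j), red(j,a)
round 2: derive path(a,c) via R1 from path(a,g), red(g,c)
round 2: derive path(b,g) via R1 from path(b,c), red(c,g)
round 2: derive path(c,c) via R1 from path(c,g), red(g,c)
round 2: derive path(e,a) via R1 from path(e,j), red(j,a)
round 2: derive path(e,h) via R1 from path(e,j), red(j,h)
round 2: derive path(h,c) via R1 from path(h,g), red(g,c)
round 2: derive path(j,h) via R1 from path(j,c), red(c,h)
round 3: derive path(e,c) via R1 from path(e,h), red(h,c)
round 4: derive path(e,g) via R1 from path(e,c), red(c,g)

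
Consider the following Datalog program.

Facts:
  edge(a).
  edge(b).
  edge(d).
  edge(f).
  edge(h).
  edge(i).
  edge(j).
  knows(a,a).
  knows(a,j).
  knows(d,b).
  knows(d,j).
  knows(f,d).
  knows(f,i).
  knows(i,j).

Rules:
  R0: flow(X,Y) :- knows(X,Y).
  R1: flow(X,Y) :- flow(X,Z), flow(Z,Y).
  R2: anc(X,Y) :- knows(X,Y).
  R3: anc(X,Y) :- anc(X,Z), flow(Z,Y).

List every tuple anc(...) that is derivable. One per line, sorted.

anc(a,a)
anc(a,j)
anc(d,b)
anc(d,j)
anc(f,b)
anc(f,d)
anc(f,i)
anc(f,j)
anc(i,j)

round 1: derive flow(a,a) via R0 from knows(a,a)
round 1: derive flow(a,j) via R0 from knows(a,j)
round 1: derive flow(d,b) via R0 from knows(d,b)
round 1: derive flow(d,j) via R0 from knows(d,j)
round 1: derive flow(f,d) via R0 from knows(f,d)
round 1: derive flow(f,i) via R0 from knows(f,i)
round 1: derive flow(i,j) via R0 from knows(i,j)
round 1: derive anc(a,a) via R2 from knows(a,a)
round 1: derive anc(a,j) via R2 from knows(a,j)
round 1: derive anc(d,b) via R2 from knows(d,b)
round 1: derive anc(d,j) via R2 from knows(d,j)
round 1: derive anc(f,d) via R2 from knows(f,d)
round 1: derive anc(f,i) via R2 from knows(f,i)
round 1: derive anc(i,j) via R2 from knows(i,j)
round 2: derive flow(f,b) via R1 from flow(f,d), flow(d,b)
round 2: derive flow(f,j) via R1 from flow(f,d), flow(d,j)
round 2: derive anc(f,b) via R3 from anc(f,d), flow(d,b)
round 2: derive anc(f,j) via R3 from anc(f,d), flow(d,j)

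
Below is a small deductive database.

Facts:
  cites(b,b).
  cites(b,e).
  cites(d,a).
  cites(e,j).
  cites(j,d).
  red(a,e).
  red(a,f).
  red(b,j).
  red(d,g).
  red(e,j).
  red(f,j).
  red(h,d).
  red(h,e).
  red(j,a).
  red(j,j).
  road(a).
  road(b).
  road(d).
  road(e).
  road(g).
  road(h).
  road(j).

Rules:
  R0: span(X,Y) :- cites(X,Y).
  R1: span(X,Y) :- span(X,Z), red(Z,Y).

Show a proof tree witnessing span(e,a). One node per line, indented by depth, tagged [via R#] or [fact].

round 1: derive span(b,b) via R0 from cites(b,b)
round 1: derive span(b,e) via R0 from cites(b,e)
round 1: derive span(d,a) via R0 from cites(d,a)
round 1: derive span(e,j) via R0 from cites(e,j)
round 1: derive span(j,d) via R0 from cites(j,d)
round 2: derive span(b,j) via R1 from span(b,b), red(b,j)
round 2: derive span(d,e) via R1 from span(d,a), red(a,e)
round 2: derive span(d,f) via R1 from span(d,a), red(a,f)
round 2: derive span(e,a) via R1 from span(e,j), red(j,a)
round 2: derive span(j,g) via R1 from span(j,d), red(d,g)
round 3: derive span(b,a) via R1 from span(b,j), red(j,a)
round 3: derive span(d,j) via R1 from span(d,e), red(e,j)
round 3: derive span(e,e) via R1 from span(e,a), red(a,e)
round 3: derive span(e,f) via R1 from span(e,a), red(a,f)
round 4: derive span(b,f) via R1 from span(b,a), red(a,f)

span(e,a)  [via R1]
  span(e,j)  [via R0]
    cites(e,j)  [fact]
  red(j,a)  [fact]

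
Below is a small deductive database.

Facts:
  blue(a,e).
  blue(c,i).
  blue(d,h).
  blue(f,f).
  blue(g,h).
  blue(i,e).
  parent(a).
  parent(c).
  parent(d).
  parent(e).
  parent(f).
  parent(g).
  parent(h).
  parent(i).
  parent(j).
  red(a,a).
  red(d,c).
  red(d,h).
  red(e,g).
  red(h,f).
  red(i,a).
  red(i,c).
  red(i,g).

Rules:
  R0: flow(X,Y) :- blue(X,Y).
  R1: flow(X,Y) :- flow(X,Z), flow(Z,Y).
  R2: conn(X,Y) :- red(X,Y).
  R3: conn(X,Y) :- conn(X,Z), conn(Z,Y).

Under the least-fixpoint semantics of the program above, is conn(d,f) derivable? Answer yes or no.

round 1: derive conn(a,a) via R2 from red(a,a)
round 1: derive conn(d,c) via R2 from red(d,c)
round 1: derive conn(d,h) via R2 from red(d,h)
round 1: derive conn(e,g) via R2 from red(e,g)
round 1: derive conn(h,f) via R2 from red(h,f)
round 1: derive conn(i,a) via R2 from red(i,a)
round 1: derive conn(i,c) via R2 from red(i,c)
round 1: derive conn(i,g) via R2 from red(i,g)
round 2: derive conn(d,f) via R3 from conn(d,h), conn(h,f)

yes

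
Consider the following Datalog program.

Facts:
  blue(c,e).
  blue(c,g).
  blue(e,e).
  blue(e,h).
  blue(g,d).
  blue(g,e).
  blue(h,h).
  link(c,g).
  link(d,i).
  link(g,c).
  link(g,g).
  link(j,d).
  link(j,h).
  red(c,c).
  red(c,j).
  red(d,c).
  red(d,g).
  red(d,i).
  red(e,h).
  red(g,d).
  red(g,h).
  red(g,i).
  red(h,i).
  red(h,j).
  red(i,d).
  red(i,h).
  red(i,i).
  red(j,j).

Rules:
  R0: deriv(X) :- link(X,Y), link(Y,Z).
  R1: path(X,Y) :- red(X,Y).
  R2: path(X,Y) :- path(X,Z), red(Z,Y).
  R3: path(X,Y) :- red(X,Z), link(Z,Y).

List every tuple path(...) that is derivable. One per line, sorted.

path(c,c)
path(c,d)
path(c,g)
path(c,h)
path(c,i)
path(c,j)
path(d,c)
path(d,d)
path(d,g)
path(d,h)
path(d,i)
path(d,j)
path(e,c)
path(e,d)
path(e,g)
path(e,h)
path(e,i)
path(e,j)
path(g,c)
path(g,d)
path(g,g)
path(g,h)
path(g,i)
path(g,j)
path(h,c)
path(h,d)
path(h,g)
path(h,h)
path(h,i)
path(h,j)
path(i,c)
path(i,d)
path(i,g)
path(i,h)
path(i,i)
path(i,j)
path(j,c)
path(j,d)
path(j,g)
path(j,h)
path(j,i)
path(j,j)

round 1: derive path(c,c) via R1 from red(c,c)
round 1: derive path(c,j) via R1 from red(c,j)
round 1: derive path(d,c) via R1 from red(d,c)
round 1: derive path(d,g) via R1 from red(d,g)
round 1: derive path(d,i) via R1 from red(d,i)
round 1: derive path(e,h) via R1 from red(e,h)
round 1: derive path(g,d) via R1 from red(g,d)
round 1: derive path(g,h) via R1 from red(g,h)
round 1: derive path(g,i) via R1 from red(g,i)
round 1: derive path(h,i) via R1 from red(h,i)
round 1: derive path(h,j) via R1 from red(h,j)
round 1: derive path(i,d) via R1 from red(i,d)
round 1: derive path(i,h) via R1 from red(i,h)
round 1: derive path(i,i) via R1 from red(i,i)
round 1: derive path(j,j) via R1 from red(j,j)
round 1: derive path(c,d) via R3 from red(c,j), link(j,d)
round 1: derive path(c,g) via R3 from red(c,c), link(c,g)
round 1: derive path(c,h) via R3 from red(c,j), link(j,h)
round 1: derive path(h,d) via R3 from red(h,j), link(j,d)
round 1: derive path(h,h) via R3 from red(h,j), link(j,h)
round 1: derive path(j,d) via R3 from red(j,j), link(j,d)
round 1: derive path(j,h) via R3 from red(j,j), link(j,h)
round 2: derive path(c,i) via R2 from path(c,d), red(d,i)
round 2: derive path(d,d) via R2 from path(d,g), red(g,d)
round 2: derive path(d,h) via R2 from path(d,g), red(g,h)
round 2: derive path(d,j) via R2 from path(d,c), red(c,j)
round 2: derive path(e,i) via R2 from path(e,h), red(h,i)
round 2: derive path(e,j) via R2 from path(e,h), red(h,j)
round 2: derive path(g,c) via R2 from path(g,d), red(d,c)
round 2: derive path(g,g) via R2 from path(g,d), red(d,g)
round 2: derive path(g,j) via R2 from path(g,h), red(h,j)
round 2: derive path(h,c) via R2 from path(h,d), red(d,c)
round 2: derive path(h,g) via R2 from path(h,d), red(d,g)
round 2: derive path(i,c) via R2 from path(i,d), red(d,c)
round 2: derive path(i,g) via R2 from path(i,d), red(d,g)
round 2: derive path(i,j) via R2 from path(i,h), red(h,j)
round 2: derive path(j,c) via R2 from path(j,d), red(d,c)
round 2: derive path(j,g) via R2 from path(j,d), red(d,g)
round 2: derive path(j,i) via R2 from path(j,d), red(d,i)
round 3: derive path(e,d) via R2 from path(e,i), red(i,d)
round 4: derive path(e,c) via R2 from path(e,d), red(d,c)
round 4: derive path(e,g) via R2 from path(e,d), red(d,g)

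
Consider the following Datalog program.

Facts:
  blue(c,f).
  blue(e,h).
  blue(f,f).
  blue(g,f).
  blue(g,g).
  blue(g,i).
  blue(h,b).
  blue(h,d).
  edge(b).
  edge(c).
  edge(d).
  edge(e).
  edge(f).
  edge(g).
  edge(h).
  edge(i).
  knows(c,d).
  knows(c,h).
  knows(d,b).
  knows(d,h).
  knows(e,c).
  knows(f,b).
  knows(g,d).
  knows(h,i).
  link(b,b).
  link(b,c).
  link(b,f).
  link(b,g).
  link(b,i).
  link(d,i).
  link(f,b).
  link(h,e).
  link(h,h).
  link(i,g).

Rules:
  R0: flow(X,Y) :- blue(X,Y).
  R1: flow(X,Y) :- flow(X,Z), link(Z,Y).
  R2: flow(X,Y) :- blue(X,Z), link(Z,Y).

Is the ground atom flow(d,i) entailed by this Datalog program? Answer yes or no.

round 1: derive flow(c,f) via R0 from blue(c,f)
round 1: derive flow(e,h) via R0 from blue(e,h)
round 1: derive flow(f,f) via R0 from blue(f,f)
round 1: derive flow(g,f) via R0 from blue(g,f)
round 1: derive flow(g,g) via R0 from blue(g,g)
round 1: derive flow(g,i) via R0 from blue(g,i)
round 1: derive flow(h,b) via R0 from blue(h,b)
round 1: derive flow(h,d) via R0 from blue(h,d)
round 1: derive flow(c,b) via R2 from blue(c,f), link(f,b)
round 1: derive flow(e,e) via R2 from blue(e,h), link(h,e)
round 1: derive flow(f,b) via R2 from blue(f,f), link(f,b)
round 1: derive flow(g,b) via R2 from blue(g,f), link(f,b)
round 1: derive flow(h,c) via R2 from blue(h,b), link(b,c)
round 1: derive flow(h,f) via R2 from blue(h,b), link(b,f)
round 1: derive flow(h,g) via R2 from blue(h,b), link(b,g)
round 1: derive flow(h,i) via R2 from blue(h,b), link(b,i)
round 2: derive flow(c,c) via R1 from flow(c,b), link(b,c)
round 2: derive flow(c,g) via R1 from flow(c,b), link(b,g)
round 2: derive flow(c,i) via R1 from flow(c,b), link(b,i)
round 2: derive flow(f,c) via R1 from flow(f,b), link(b,c)
round 2: derive flow(f,g) via R1 from flow(f,b), link(b,g)
round 2: derive flow(f,i) via R1 from flow(f,b), link(b,i)
round 2: derive flow(g,c) via R1 from flow(g,b), link(b,c)

no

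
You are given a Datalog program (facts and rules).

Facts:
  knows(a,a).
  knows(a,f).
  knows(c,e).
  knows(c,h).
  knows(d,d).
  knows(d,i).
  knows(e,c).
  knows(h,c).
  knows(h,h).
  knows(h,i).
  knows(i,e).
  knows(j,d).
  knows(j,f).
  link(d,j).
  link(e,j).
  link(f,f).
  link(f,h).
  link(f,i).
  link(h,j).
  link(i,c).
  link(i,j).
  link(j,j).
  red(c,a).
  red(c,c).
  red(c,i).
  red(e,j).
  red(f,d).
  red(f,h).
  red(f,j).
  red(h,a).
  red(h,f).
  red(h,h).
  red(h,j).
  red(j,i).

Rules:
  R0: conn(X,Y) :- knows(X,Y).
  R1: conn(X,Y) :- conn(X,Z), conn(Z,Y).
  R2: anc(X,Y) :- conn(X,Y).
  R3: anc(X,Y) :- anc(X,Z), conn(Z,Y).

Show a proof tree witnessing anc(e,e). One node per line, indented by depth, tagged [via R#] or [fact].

anc(e,e)  [via R2]
  conn(e,e)  [via R1]
    conn(e,c)  [via R0]
      knows(e,c)  [fact]
    conn(c,e)  [via R0]
      knows(c,e)  [fact]

round 1: derive conn(a,a) via R0 from knows(a,a)
round 1: derive conn(a,f) via R0 from knows(a,f)
round 1: derive conn(c,e) via R0 from knows(c,e)
round 1: derive conn(c,h) via R0 from knows(c,h)
round 1: derive conn(d,d) via R0 from knows(d,d)
round 1: derive conn(d,i) via R0 from knows(d,i)
round 1: derive conn(e,c) via R0 from knows(e,c)
round 1: derive conn(h,c) via R0 from knows(h,c)
round 1: derive conn(h,h) via R0 from knows(h,h)
round 1: derive conn(h,i) via R0 from knows(h,i)
round 1: derive conn(i,e) via R0 from knows(i,e)
round 1: derive conn(j,d) via R0 from knows(j,d)
round 1: derive conn(j,f) via R0 from knows(j,f)
round 2: derive conn(c,c) via R1 from conn(c,e), conn(e,c)
round 2: derive conn(c,i) via R1 from conn(c,h), conn(h,i)
round 2: derive conn(d,e) via R1 from conn(d,i), conn(i,e)
round 2: derive conn(e,e) via R1 from conn(e,c), conn(c,e)
round 2: derive conn(e,h) via R1 from conn(e,c), conn(c,h)
round 2: derive conn(h,e) via R1 from conn(h,c), conn(c,e)
round 2: derive conn(i,c) via R1 from conn(i,e), conn(e,c)
round 2: derive conn(j,i) via R1 from conn(j,d), conn(d,i)
round 2: derive anc(a,a) via R2 from conn(a,a)
round 2: derive anc(a,f) via R2 from conn(a,f)
round 2: derive anc(c,e) via R2 from conn(c,e)
round 2: derive anc(c,h) via R2 from conn(c,h)
round 2: derive anc(d,d) via R2 from conn(d,d)
round 2: derive anc(d,i) via R2 from conn(d,i)
round 2: derive anc(e,c) via R2 from conn(e,c)
round 2: derive anc(h,c) via R2 from conn(h,c)
round 2: derive anc(h,h) via R2 from conn(h,h)
round 2: derive anc(h,i) via R2 from conn(h,i)
round 2: derive anc(i,e) via R2 from conn(i,e)
round 2: derive anc(j,d) via R2 from conn(j,d)
round 2: derive anc(j,f) via R2 from conn(j,f)
round 3: derive conn(d,c) via R1 from conn(d,e), conn(e,c)
round 3: derive conn(d,h) via R1 from conn(d,e), conn(e,h)
round 3: derive conn(e,i) via R1 from conn(e,c), conn(c,i)
round 3: derive conn(i,h) via R1 from conn(i,c), conn(c,h)
round 3: derive conn(i,i) via R1 from conn(i,c), conn(c,i)
round 3: derive conn(j,c) via R1 from conn(j,i), conn(i,c)
round 3: derive conn(j,e) via R1 from conn(j,d), conn(d,e)
round 3: derive anc(c,c) via R2 from conn(c,c)
round 3: derive anc(c,i) via R2 from conn(c,i)
round 3: derive anc(d,e) via R2 from conn(d,e)
round 3: derive anc(e,e) via R2 from conn(e,e)
round 3: derive anc(e,h) via R2 from conn(e,h)
round 3: derive anc(h,e) via R2 from conn(h,e)
round 3: derive anc(i,c) via R2 from conn(i,c)
round 3: derive anc(j,i) via R2 from conn(j,i)
round 3: derive anc(d,c) via R3 from anc(d,i), conn(i,c)
round 3: derive anc(e,i) via R3 from anc(e,c), conn(c,i)
round 3: derive anc(i,h) via R3 from anc(i,e), conn(e,h)
round 3: derive anc(j,e) via R3 from anc(j,d), conn(d,e)
round 4: derive conn(j,h) via R1 from conn(j,c), conn(c,h)
round 4: derive anc(d,h) via R2 from conn(d,h)
round 4: derive anc(i,i) via R2 from conn(i,i)
round 4: derive anc(j,c) via R2 from conn(j,c)
round 4: derive anc(j,h) via R3 from anc(j,d), conn(d,h)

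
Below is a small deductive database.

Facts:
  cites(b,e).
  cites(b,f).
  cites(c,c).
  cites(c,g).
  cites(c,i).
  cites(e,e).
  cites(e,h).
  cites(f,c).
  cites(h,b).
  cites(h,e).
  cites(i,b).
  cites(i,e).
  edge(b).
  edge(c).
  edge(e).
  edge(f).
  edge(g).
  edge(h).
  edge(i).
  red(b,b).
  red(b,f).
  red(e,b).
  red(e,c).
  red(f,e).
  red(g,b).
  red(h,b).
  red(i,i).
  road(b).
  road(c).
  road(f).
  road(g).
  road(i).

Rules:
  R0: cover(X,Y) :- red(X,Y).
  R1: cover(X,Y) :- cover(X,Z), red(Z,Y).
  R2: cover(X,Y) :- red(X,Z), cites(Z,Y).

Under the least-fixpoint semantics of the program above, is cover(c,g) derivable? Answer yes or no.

round 1: derive cover(b,b) via R0 from red(b,b)
round 1: derive cover(b,f) via R0 from red(b,f)
round 1: derive cover(e,b) via R0 from red(e,b)
round 1: derive cover(e,c) via R0 from red(e,c)
round 1: derive cover(f,e) via R0 from red(f,e)
round 1: derive cover(g,b) via R0 from red(g,b)
round 1: derive cover(h,b) via R0 from red(h,b)
round 1: derive cover(i,i) via R0 from red(i,i)
round 1: derive cover(b,c) via R2 from red(b,f), cites(f,c)
round 1: derive cover(b,e) via R2 from red(b,b), cites(b,e)
round 1: derive cover(e,e) via R2 from red(e,b), cites(b,e)
round 1: derive cover(e,f) via R2 from red(e,b), cites(b,f)
round 1: derive cover(e,g) via R2 from red(e,c), cites(c,g)
round 1: derive cover(e,i) via R2 from red(e,c), cites(c,i)
round 1: derive cover(f,h) via R2 from red(f,e), cites(e,h)
round 1: derive cover(g,e) via R2 from red(g,b), cites(b,e)
round 1: derive cover(g,f) via R2 from red(g,b), cites(b,f)
round 1: derive cover(h,e) via R2 from red(h,b), cites(b,e)
round 1: derive cover(h,f) via R2 from red(h,b), cites(b,f)
round 1: derive cover(i,b) via R2 from red(i,i), cites(i,b)
round 1: derive cover(i,e) via R2 from red(i,i), cites(i,e)
round 2: derive cover(f,b) via R1 from cover(f,e), red(e,b)
round 2: derive cover(f,c) via R1 from cover(f,e), red(e,c)
round 2: derive cover(g,c) via R1 from cover(g,e), red(e,c)
round 2: derive cover(h,c) via R1 from cover(h,e), red(e,c)
round 2: derive cover(i,c) via R1 from cover(i,e), red(e,c)
round 2: derive cover(i,f) via R1 from cover(i,b), red(b,f)
round 3: derive cover(f,f) via R1 from cover(f,b), red(b,f)

no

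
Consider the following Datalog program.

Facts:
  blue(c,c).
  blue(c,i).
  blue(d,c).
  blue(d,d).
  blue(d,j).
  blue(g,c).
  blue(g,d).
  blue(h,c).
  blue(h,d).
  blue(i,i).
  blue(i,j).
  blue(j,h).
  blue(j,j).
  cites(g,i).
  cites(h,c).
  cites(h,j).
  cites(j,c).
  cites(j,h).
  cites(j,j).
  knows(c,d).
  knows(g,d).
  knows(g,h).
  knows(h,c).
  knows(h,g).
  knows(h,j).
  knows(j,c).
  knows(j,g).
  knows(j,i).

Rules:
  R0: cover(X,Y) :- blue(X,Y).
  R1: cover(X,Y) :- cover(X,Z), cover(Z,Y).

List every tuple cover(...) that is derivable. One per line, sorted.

cover(c,c)
cover(c,d)
cover(c,h)
cover(c,i)
cover(c,j)
cover(d,c)
cover(d,d)
cover(d,h)
cover(d,i)
cover(d,j)
cover(g,c)
cover(g,d)
cover(g,h)
cover(g,i)
cover(g,j)
cover(h,c)
cover(h,d)
cover(h,h)
cover(h,i)
cover(h,j)
cover(i,c)
cover(i,d)
cover(i,h)
cover(i,i)
cover(i,j)
cover(j,c)
cover(j,d)
cover(j,h)
cover(j,i)
cover(j,j)

round 1: derive cover(c,c) via R0 from blue(c,c)
round 1: derive cover(c,i) via R0 from blue(c,i)
round 1: derive cover(d,c) via R0 from blue(d,c)
round 1: derive cover(d,d) via R0 from blue(d,d)
round 1: derive cover(d,j) via R0 from blue(d,j)
round 1: derive cover(g,c) via R0 from blue(g,c)
round 1: derive cover(g,d) via R0 from blue(g,d)
round 1: derive cover(h,c) via R0 from blue(h,c)
round 1: derive cover(h,d) via R0 from blue(h,d)
round 1: derive cover(i,i) via R0 from blue(i,i)
round 1: derive cover(i,j) via R0 from blue(i,j)
round 1: derive cover(j,h) via R0 from blue(j,h)
round 1: derive cover(j,j) via R0 from blue(j,j)
round 2: derive cover(c,j) via R1 from cover(c,i), cover(i,j)
round 2: derive cover(d,h) via R1 from cover(d,j), cover(j,h)
round 2: derive cover(d,i) via R1 from cover(d,c), cover(c,i)
round 2: derive cover(g,i) via R1 from cover(g,c), cover(c,i)
round 2: derive cover(g,j) via R1 from cover(g,d), cover(d,j)
round 2: derive cover(h,i) via R1 from cover(h,c), cover(c,i)
round 2: derive cover(h,j) via R1 from cover(h,d), cover(d,j)
round 2: derive cover(i,h) via R1 from cover(i,j), cover(j,h)
round 2: derive cover(j,c) via R1 from cover(j,h), cover(h,c)
round 2: derive cover(j,d) via R1 from cover(j,h), cover(h,d)
round 3: derive cover(c,d) via R1 from cover(c,j), cover(j,d)
round 3: derive cover(c,h) via R1 from cover(c,i), cover(i,h)
round 3: derive cover(g,h) via R1 from cover(g,d), cover(d,h)
round 3: derive cover(h,h) via R1 from cover(h,d), cover(d,h)
round 3: derive cover(i,c) via R1 from cover(i,h), cover(h,c)
round 3: derive cover(i,d) via R1 from cover(i,h), cover(h,d)
round 3: derive cover(j,i) via R1 from cover(j,c), cover(c,i)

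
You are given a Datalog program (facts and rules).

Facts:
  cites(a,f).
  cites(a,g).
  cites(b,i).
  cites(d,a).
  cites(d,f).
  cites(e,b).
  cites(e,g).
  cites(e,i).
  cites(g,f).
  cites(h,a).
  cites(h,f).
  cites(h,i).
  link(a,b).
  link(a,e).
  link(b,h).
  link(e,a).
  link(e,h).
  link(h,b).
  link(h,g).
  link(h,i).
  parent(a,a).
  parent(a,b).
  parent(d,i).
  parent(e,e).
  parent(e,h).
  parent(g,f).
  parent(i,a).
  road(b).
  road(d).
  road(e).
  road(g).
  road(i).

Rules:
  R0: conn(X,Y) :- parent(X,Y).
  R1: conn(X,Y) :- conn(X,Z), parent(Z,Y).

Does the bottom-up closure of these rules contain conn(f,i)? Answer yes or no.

no

round 1: derive conn(a,a) via R0 from parent(a,a)
round 1: derive conn(a,b) via R0 from parent(a,b)
round 1: derive conn(d,i) via R0 from parent(d,i)
round 1: derive conn(e,e) via R0 from parent(e,e)
round 1: derive conn(e,h) via R0 from parent(e,h)
round 1: derive conn(g,f) via R0 from parent(g,f)
round 1: derive conn(i,a) via R0 from parent(i,a)
round 2: derive conn(d,a) via R1 from conn(d,i), parent(i,a)
round 2: derive conn(i,b) via R1 from conn(i,a), parent(a,b)
round 3: derive conn(d,b) via R1 from conn(d,a), parent(a,b)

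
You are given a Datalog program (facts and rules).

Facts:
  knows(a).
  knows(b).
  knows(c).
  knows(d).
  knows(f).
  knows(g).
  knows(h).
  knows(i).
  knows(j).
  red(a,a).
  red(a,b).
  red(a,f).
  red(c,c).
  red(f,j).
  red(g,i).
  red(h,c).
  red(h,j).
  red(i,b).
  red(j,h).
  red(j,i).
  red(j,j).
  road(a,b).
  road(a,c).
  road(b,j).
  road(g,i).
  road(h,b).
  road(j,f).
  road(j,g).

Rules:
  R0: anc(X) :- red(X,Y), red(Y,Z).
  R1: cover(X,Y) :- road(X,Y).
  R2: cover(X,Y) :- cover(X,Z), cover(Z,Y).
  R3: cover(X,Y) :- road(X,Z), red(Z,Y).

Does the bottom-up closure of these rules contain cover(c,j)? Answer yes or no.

no

round 1: derive cover(a,b) via R1 from road(a,b)
round 1: derive cover(a,c) via R1 from road(a,c)
round 1: derive cover(b,j) via R1 from road(b,j)
round 1: derive cover(g,i) via R1 from road(g,i)
round 1: derive cover(h,b) via R1 from road(h,b)
round 1: derive cover(j,f) via R1 from road(j,f)
round 1: derive cover(j,g) via R1 from road(j,g)
round 1: derive cover(b,h) via R3 from road(b,j), red(j,h)
round 1: derive cover(b,i) via R3 from road(b,j), red(j,i)
round 1: derive cover(g,b) via R3 from road(g,i), red(i,b)
round 1: derive cover(j,i) via R3 from road(j,g), red(g,i)
round 1: derive cover(j,j) via R3 from road(j,f), red(f,j)
round 2: derive cover(a,h) via R2 from cover(a,b), cover(b,h)
round 2: derive cover(a,i) via R2 from cover(a,b), cover(b,i)
round 2: derive cover(a,j) via R2 from cover(a,b), cover(b,j)
round 2: derive cover(b,b) via R2 from cover(b,h), cover(h,b)
round 2: derive cover(b,f) via R2 from cover(b,j), cover(j,f)
round 2: derive cover(b,g) via R2 from cover(b,j), cover(j,g)
round 2: derive cover(g,h) via R2 from cover(g,b), cover(b,h)
round 2: derive cover(g,j) via R2 from cover(g,b), cover(b,j)
round 2: derive cover(h,h) via R2 from cover(h,b), cover(b,h)
round 2: derive cover(h,i) via R2 from cover(h,b), cover(b,i)
round 2: derive cover(h,j) via R2 from cover(h,b), cover(b,j)
round 2: derive cover(j,b) via R2 from cover(j,g), cover(g,b)
round 3: derive cover(a,f) via R2 from cover(a,b), cover(b,f)
round 3: derive cover(a,g) via R2 from cover(a,b), cover(b,g)
round 3: derive cover(g,f) via R2 from cover(g,b), cover(b,f)
round 3: derive cover(g,g) via R2 from cover(g,b), cover(b,g)
round 3: derive cover(h,f) via R2 from cover(h,b), cover(b,f)
round 3: derive cover(h,g) via R2 from cover(h,b), cover(b,g)
round 3: derive cover(j,h) via R2 from cover(j,b), cover(b,h)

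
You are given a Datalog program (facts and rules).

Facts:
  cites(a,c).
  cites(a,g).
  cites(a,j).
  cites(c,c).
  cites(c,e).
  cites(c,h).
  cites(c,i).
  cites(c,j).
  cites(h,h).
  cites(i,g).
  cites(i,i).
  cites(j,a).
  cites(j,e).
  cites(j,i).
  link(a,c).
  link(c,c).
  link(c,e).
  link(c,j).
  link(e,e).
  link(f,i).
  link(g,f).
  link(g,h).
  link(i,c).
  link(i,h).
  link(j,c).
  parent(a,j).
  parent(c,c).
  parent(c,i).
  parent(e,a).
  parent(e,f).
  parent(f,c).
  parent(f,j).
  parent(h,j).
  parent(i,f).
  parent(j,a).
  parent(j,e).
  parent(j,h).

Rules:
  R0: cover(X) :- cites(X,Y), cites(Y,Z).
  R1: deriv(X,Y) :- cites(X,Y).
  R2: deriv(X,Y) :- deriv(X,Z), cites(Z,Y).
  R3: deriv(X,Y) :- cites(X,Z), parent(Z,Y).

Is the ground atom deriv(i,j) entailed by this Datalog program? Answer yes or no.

no

round 1: derive deriv(a,c) via R1 from cites(a,c)
round 1: derive deriv(a,g) via R1 from cites(a,g)
round 1: derive deriv(a,j) via R1 from cites(a,j)
round 1: derive deriv(c,c) via R1 from cites(c,c)
round 1: derive deriv(c,e) via R1 from cites(c,e)
round 1: derive deriv(c,h) via R1 from cites(c,h)
round 1: derive deriv(c,i) via R1 from cites(c,i)
round 1: derive deriv(c,j) via R1 from cites(c,j)
round 1: derive deriv(h,h) via R1 from cites(h,h)
round 1: derive deriv(i,g) via R1 from cites(i,g)
round 1: derive deriv(i,i) via R1 from cites(i,i)
round 1: derive deriv(j,a) via R1 from cites(j,a)
round 1: derive deriv(j,e) via R1 from cites(j,e)
round 1: derive deriv(j,i) via R1 from cites(j,i)
round 1: derive deriv(a,a) via R3 from cites(a,j), parent(j,a)
round 1: derive deriv(a,e) via R3 from cites(a,j), parent(j,e)
round 1: derive deriv(a,h) via R3 from cites(a,j), parent(j,h)
round 1: derive deriv(a,i) via R3 from cites(a,c), parent(c,i)
round 1: derive deriv(c,a) via R3 from cites(c,e), parent(e,a)
round 1: derive deriv(c,f) via R3 from cites(c,e), parent(e,f)
round 1: derive deriv(h,j) via R3 from cites(h,h), parent(h,j)
round 1: derive deriv(i,f) via R3 from cites(i,i), parent(i,f)
round 1: derive deriv(j,f) via R3 from cites(j,e), parent(e,f)
round 1: derive deriv(j,j) via R3 from cites(j,a), parent(a,j)
round 2: derive deriv(c,g) via R2 from deriv(c,a), cites(a,g)
round 2: derive deriv(h,a) via R2 from deriv(h,j), cites(j,a)
round 2: derive deriv(h,e) via R2 from deriv(h,j), cites(j,e)
round 2: derive deriv(h,i) via R2 from deriv(h,j), cites(j,i)
round 2: derive deriv(j,c) via R2 from deriv(j,a), cites(a,c)
round 2: derive deriv(j,g) via R2 from deriv(j,a), cites(a,g)
round 3: derive deriv(h,c) via R2 from deriv(h,a), cites(a,c)
round 3: derive deriv(h,g) via R2 from deriv(h,a), cites(a,g)
round 3: derive deriv(j,h) via R2 from deriv(j,c), cites(c,h)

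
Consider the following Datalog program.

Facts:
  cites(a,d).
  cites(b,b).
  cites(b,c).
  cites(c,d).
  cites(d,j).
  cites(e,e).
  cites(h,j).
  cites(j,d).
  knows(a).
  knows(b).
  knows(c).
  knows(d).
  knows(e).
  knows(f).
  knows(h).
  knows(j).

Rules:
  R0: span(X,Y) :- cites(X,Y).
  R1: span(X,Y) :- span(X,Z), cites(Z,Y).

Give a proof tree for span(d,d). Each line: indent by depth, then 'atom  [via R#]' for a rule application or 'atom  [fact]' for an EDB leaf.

span(d,d)  [via R1]
  span(d,j)  [via R0]
    cites(d,j)  [fact]
  cites(j,d)  [fact]

round 1: derive span(a,d) via R0 from cites(a,d)
round 1: derive span(b,b) via R0 from cites(b,b)
round 1: derive span(b,c) via R0 from cites(b,c)
round 1: derive span(c,d) via R0 from cites(c,d)
round 1: derive span(d,j) via R0 from cites(d,j)
round 1: derive span(e,e) via R0 from cites(e,e)
round 1: derive span(h,j) via R0 from cites(h,j)
round 1: derive span(j,d) via R0 from cites(j,d)
round 2: derive span(a,j) via R1 from span(a,d), cites(d,j)
round 2: derive span(b,d) via R1 from span(b,c), cites(c,d)
round 2: derive span(c,j) via R1 from span(c,d), cites(d,j)
round 2: derive span(d,d) via R1 from span(d,j), cites(j,d)
round 2: derive span(h,d) via R1 from span(h,j), cites(j,d)
round 2: derive span(j,j) via R1 from span(j,d), cites(d,j)
round 3: derive span(b,j) via R1 from span(b,d), cites(d,j)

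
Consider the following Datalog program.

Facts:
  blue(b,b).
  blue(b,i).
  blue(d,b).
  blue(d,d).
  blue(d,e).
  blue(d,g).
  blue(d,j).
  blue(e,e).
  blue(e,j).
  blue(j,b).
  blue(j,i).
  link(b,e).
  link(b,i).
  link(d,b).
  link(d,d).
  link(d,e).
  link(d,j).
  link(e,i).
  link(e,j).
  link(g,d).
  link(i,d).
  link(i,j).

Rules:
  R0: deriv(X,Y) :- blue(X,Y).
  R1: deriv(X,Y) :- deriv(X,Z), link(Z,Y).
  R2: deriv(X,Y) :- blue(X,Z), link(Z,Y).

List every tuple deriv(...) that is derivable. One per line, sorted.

deriv(b,b)
deriv(b,d)
deriv(b,e)
deriv(b,i)
deriv(b,j)
deriv(d,b)
deriv(d,d)
deriv(d,e)
deriv(d,g)
deriv(d,i)
deriv(d,j)
deriv(e,b)
deriv(e,d)
deriv(e,e)
deriv(e,i)
deriv(e,j)
deriv(j,b)
deriv(j,d)
deriv(j,e)
deriv(j,i)
deriv(j,j)

round 1: derive deriv(b,b) via R0 from blue(b,b)
round 1: derive deriv(b,i) via R0 from blue(b,i)
round 1: derive deriv(d,b) via R0 from blue(d,b)
round 1: derive deriv(d,d) via R0 from blue(d,d)
round 1: derive deriv(d,e) via R0 from blue(d,e)
round 1: derive deriv(d,g) via R0 from blue(d,g)
round 1: derive deriv(d,j) via R0 from blue(d,j)
round 1: derive deriv(e,e) via R0 from blue(e,e)
round 1: derive deriv(e,j) via R0 from blue(e,j)
round 1: derive deriv(j,b) via R0 from blue(j,b)
round 1: derive deriv(j,i) via R0 from blue(j,i)
round 1: derive deriv(b,d) via R2 from blue(b,i), link(i,d)
round 1: derive deriv(b,e) via R2 from blue(b,b), link(b,e)
round 1: derive deriv(b,j) via R2 from blue(b,i), link(i,j)
round 1: derive deriv(d,i) via R2 from blue(d,b), link(b,i)
round 1: derive deriv(e,i) via R2 from blue(e,e), link(e,i)
round 1: derive deriv(j,d) via R2 from blue(j,i), link(i,d)
round 1: derive deriv(j,e) via R2 from blue(j,b), link(b,e)
round 1: derive deriv(j,j) via R2 from blue(j,i), link(i,j)
round 2: derive deriv(e,d) via R1 from deriv(e,i), link(i,d)
round 3: derive deriv(e,b) via R1 from deriv(e,d), link(d,b)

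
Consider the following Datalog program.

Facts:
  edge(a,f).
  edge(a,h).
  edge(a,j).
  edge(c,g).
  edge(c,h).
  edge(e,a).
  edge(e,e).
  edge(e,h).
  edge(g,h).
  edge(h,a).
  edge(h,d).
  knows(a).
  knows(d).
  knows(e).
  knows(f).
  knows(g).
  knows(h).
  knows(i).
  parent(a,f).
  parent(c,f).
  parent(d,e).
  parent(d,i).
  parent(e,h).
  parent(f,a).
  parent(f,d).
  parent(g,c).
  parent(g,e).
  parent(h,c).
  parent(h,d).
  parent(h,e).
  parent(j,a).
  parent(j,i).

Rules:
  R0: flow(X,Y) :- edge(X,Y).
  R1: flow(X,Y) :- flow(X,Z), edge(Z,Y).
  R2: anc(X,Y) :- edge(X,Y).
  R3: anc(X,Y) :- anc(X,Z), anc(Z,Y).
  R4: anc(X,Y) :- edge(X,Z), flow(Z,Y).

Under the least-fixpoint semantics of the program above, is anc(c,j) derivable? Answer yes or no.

yes

round 1: derive flow(a,f) via R0 from edge(a,f)
round 1: derive flow(a,h) via R0 from edge(a,h)
round 1: derive flow(a,j) via R0 from edge(a,j)
round 1: derive flow(c,g) via R0 from edge(c,g)
round 1: derive flow(c,h) via R0 from edge(c,h)
round 1: derive flow(e,a) via R0 from edge(e,a)
round 1: derive flow(e,e) via R0 from edge(e,e)
round 1: derive flow(e,h) via R0 from edge(e,h)
round 1: derive flow(g,h) via R0 from edge(g,h)
round 1: derive flow(h,a) via R0 from edge(h,a)
round 1: derive flow(h,d) via R0 from edge(h,d)
round 1: derive anc(a,f) via R2 from edge(a,f)
round 1: derive anc(a,h) via R2 from edge(a,h)
round 1: derive anc(a,j) via R2 from edge(a,j)
round 1: derive anc(c,g) via R2 from edge(c,g)
round 1: derive anc(c,h) via R2 from edge(c,h)
round 1: derive anc(e,a) via R2 from edge(e,a)
round 1: derive anc(e,e) via R2 from edge(e,e)
round 1: derive anc(e,h) via R2 from edge(e,h)
round 1: derive anc(g,h) via R2 from edge(g,h)
round 1: derive anc(h,a) via R2 from edge(h,a)
round 1: derive anc(h,d) via R2 from edge(h,d)
round 2: derive flow(a,a) via R1 from flow(a,h), edge(h,a)
round 2: derive flow(a,d) via R1 from flow(a,h), edge(h,d)
round 2: derive flow(c,a) via R1 from flow(c,h), edge(h,a)
round 2: derive flow(c,d) via R1 from flow(c,h), edge(h,d)
round 2: derive flow(e,d) via R1 from flow(e,h), edge(h,d)
round 2: derive flow(e,f) via R1 from flow(e,a), edge(a,f)
round 2: derive flow(e,j) via R1 from flow(e,a), edge(a,j)
round 2: derive flow(g,a) via R1 from flow(g,h), edge(h,a)
round 2: derive flow(g,d) via R1 from flow(g,h), edge(h,d)
round 2: derive flow(h,f) via R1 from flow(h,a), edge(a,f)
round 2: derive flow(h,h) via R1 from flow(h,a), edge(a,h)
round 2: derive flow(h,j) via R1 from flow(h,a), edge(a,j)
round 2: derive anc(a,a) via R3 from anc(a,h), anc(h,a)
round 2: derive anc(a,d) via R3 from anc(a,h), anc(h,d)
round 2: derive anc(c,a) via R3 from anc(c,h), anc(h,a)
round 2: derive anc(c,d) via R3 from anc(c,h), anc(h,d)
round 2: derive anc(e,d) via R3 from anc(e,h), anc(h,d)
round 2: derive anc(e,f) via R3 from anc(e,a), anc(a,f)
round 2: derive anc(e,j) via R3 from anc(e,a), anc(a,j)
round 2: derive anc(g,a) via R3 from anc(g,h), anc(h,a)
round 2: derive anc(g,d) via R3 from anc(g,h), anc(h,d)
round 2: derive anc(h,f) via R3 from anc(h,a), anc(a,f)
round 2: derive anc(h,h) via R3 from anc(h,a), anc(a,h)
round 2: derive anc(h,j) via R3 from anc(h,a), anc(a,j)
round 3: derive flow(c,f) via R1 from flow(c,a), edge(a,f)
round 3: derive flow(c,j) via R1 from flow(c,a), edge(a,j)
round 3: derive flow(g,f) via R1 from flow(g,a), edge(a,f)
round 3: derive flow(g,j) via R1 from flow(g,a), edge(a,j)
round 3: derive anc(c,f) via R3 from anc(c,a), anc(a,f)
round 3: derive anc(c,j) via R3 from anc(c,a), anc(a,j)
round 3: derive anc(g,f) via R3 from anc(g,a), anc(a,f)
round 3: derive anc(g,j) via R3 from anc(g,a), anc(a,j)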